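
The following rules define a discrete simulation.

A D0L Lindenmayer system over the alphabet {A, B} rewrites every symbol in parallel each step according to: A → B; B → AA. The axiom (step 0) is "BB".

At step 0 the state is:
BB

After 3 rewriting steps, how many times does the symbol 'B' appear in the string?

0

step 0: BB
step 1: AAAA
step 2: BBBB
step 3: AAAAAAAA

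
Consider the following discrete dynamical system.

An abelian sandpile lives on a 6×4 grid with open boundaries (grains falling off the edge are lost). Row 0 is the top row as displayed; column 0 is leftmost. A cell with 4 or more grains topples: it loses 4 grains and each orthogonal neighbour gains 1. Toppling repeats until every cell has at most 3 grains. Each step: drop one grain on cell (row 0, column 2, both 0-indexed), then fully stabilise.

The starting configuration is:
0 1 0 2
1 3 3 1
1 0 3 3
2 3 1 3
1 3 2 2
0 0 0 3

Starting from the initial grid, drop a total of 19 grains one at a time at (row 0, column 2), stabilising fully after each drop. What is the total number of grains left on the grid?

42

[0] 0 1 0 2
1 3 3 1
1 0 3 3
2 3 1 3
1 3 2 2
0 0 0 3
[1] 0 1 1 2
1 3 3 1
1 0 3 3
2 3 1 3
1 3 2 2
0 0 0 3
[2] 0 1 2 2
1 3 3 1
1 0 3 3
2 3 1 3
1 3 2 2
0 0 0 3
[3] 0 1 3 2
1 3 3 1
1 0 3 3
2 3 1 3
1 3 2 2
0 0 0 3
[4] 0 3 1 3
2 0 2 3
1 2 1 1
2 3 3 0
1 3 2 3
0 0 0 3
[5] 0 3 2 3
2 0 2 3
1 2 1 1
2 3 3 0
1 3 2 3
0 0 0 3
[6] 0 3 3 3
2 0 2 3
1 2 1 1
2 3 3 0
1 3 2 3
0 0 0 3
[7] 1 0 3 1
2 2 0 1
1 2 2 2
2 3 3 0
1 3 2 3
0 0 0 3
[8] 1 1 0 2
2 2 1 1
1 2 2 2
2 3 3 0
1 3 2 3
0 0 0 3
[9] 1 1 1 2
2 2 1 1
1 2 2 2
2 3 3 0
1 3 2 3
0 0 0 3
[10] 1 1 2 2
2 2 1 1
1 2 2 2
2 3 3 0
1 3 2 3
0 0 0 3
[11] 1 1 3 2
2 2 1 1
1 2 2 2
2 3 3 0
1 3 2 3
0 0 0 3
[12] 1 2 0 3
2 2 2 1
1 2 2 2
2 3 3 0
1 3 2 3
0 0 0 3
[13] 1 2 1 3
2 2 2 1
1 2 2 2
2 3 3 0
1 3 2 3
0 0 0 3
[14] 1 2 2 3
2 2 2 1
1 2 2 2
2 3 3 0
1 3 2 3
0 0 0 3
[15] 1 2 3 3
2 2 2 1
1 2 2 2
2 3 3 0
1 3 2 3
0 0 0 3
[16] 1 3 1 0
2 2 3 2
1 2 2 2
2 3 3 0
1 3 2 3
0 0 0 3
[17] 1 3 2 0
2 2 3 2
1 2 2 2
2 3 3 0
1 3 2 3
0 0 0 3
[18] 1 3 3 0
2 2 3 2
1 2 2 2
2 3 3 0
1 3 2 3
0 0 0 3
[19] 2 1 2 1
3 0 1 3
1 3 3 2
2 3 3 0
1 3 2 3
0 0 0 3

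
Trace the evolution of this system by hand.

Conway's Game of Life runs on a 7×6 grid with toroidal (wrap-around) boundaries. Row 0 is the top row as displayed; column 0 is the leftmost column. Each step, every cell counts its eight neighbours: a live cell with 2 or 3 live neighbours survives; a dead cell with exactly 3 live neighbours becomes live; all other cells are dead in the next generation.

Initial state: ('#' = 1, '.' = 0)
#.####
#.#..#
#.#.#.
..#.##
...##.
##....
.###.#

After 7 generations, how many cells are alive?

gen 0: #.####
#.#..#
#.#.#.
..#.##
...##.
##....
.###.#
gen 1: ......
..#...
#.#.#.
.##...
#####.
##...#
......
gen 2: ......
.#.#..
..#...
....#.
...##.
...###
#.....
gen 3: ......
..#...
..##..
....#.
......
...#.#
....##
gen 4: ......
..##..
..##..
...#..
....#.
.....#
....##
gen 5: ...##.
..##..
....#.
..###.
....#.
.....#
....##
gen 6: ..#..#
..#...
....#.
....##
....##
.....#
...#.#
gen 7: ..###.
...#..
...###
...#..
#.....
#....#
#....#

13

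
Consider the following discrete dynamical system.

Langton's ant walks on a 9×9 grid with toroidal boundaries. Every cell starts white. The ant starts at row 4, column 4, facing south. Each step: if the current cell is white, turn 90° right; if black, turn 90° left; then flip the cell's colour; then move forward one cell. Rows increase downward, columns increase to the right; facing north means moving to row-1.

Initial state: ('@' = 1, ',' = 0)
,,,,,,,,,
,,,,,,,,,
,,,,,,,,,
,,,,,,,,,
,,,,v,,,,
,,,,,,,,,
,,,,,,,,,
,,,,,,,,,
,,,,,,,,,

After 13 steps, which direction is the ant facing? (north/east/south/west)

west

0) ,,,,,,,,,
,,,,,,,,,
,,,,,,,,,
,,,,,,,,,
,,,,v,,,,
,,,,,,,,,
,,,,,,,,,
,,,,,,,,,
,,,,,,,,,
1) ,,,,,,,,,
,,,,,,,,,
,,,,,,,,,
,,,,,,,,,
,,,<@,,,,
,,,,,,,,,
,,,,,,,,,
,,,,,,,,,
,,,,,,,,,
2) ,,,,,,,,,
,,,,,,,,,
,,,,,,,,,
,,,^,,,,,
,,,@@,,,,
,,,,,,,,,
,,,,,,,,,
,,,,,,,,,
,,,,,,,,,
3) ,,,,,,,,,
,,,,,,,,,
,,,,,,,,,
,,,@>,,,,
,,,@@,,,,
,,,,,,,,,
,,,,,,,,,
,,,,,,,,,
,,,,,,,,,
4) ,,,,,,,,,
,,,,,,,,,
,,,,,,,,,
,,,@@,,,,
,,,@v,,,,
,,,,,,,,,
,,,,,,,,,
,,,,,,,,,
,,,,,,,,,
5) ,,,,,,,,,
,,,,,,,,,
,,,,,,,,,
,,,@@,,,,
,,,@,>,,,
,,,,,,,,,
,,,,,,,,,
,,,,,,,,,
,,,,,,,,,
6) ,,,,,,,,,
,,,,,,,,,
,,,,,,,,,
,,,@@,,,,
,,,@,@,,,
,,,,,v,,,
,,,,,,,,,
,,,,,,,,,
,,,,,,,,,
7) ,,,,,,,,,
,,,,,,,,,
,,,,,,,,,
,,,@@,,,,
,,,@,@,,,
,,,,<@,,,
,,,,,,,,,
,,,,,,,,,
,,,,,,,,,
8) ,,,,,,,,,
,,,,,,,,,
,,,,,,,,,
,,,@@,,,,
,,,@^@,,,
,,,,@@,,,
,,,,,,,,,
,,,,,,,,,
,,,,,,,,,
9) ,,,,,,,,,
,,,,,,,,,
,,,,,,,,,
,,,@@,,,,
,,,@@>,,,
,,,,@@,,,
,,,,,,,,,
,,,,,,,,,
,,,,,,,,,
10) ,,,,,,,,,
,,,,,,,,,
,,,,,,,,,
,,,@@^,,,
,,,@@,,,,
,,,,@@,,,
,,,,,,,,,
,,,,,,,,,
,,,,,,,,,
11) ,,,,,,,,,
,,,,,,,,,
,,,,,,,,,
,,,@@@>,,
,,,@@,,,,
,,,,@@,,,
,,,,,,,,,
,,,,,,,,,
,,,,,,,,,
12) ,,,,,,,,,
,,,,,,,,,
,,,,,,,,,
,,,@@@@,,
,,,@@,v,,
,,,,@@,,,
,,,,,,,,,
,,,,,,,,,
,,,,,,,,,
13) ,,,,,,,,,
,,,,,,,,,
,,,,,,,,,
,,,@@@@,,
,,,@@<@,,
,,,,@@,,,
,,,,,,,,,
,,,,,,,,,
,,,,,,,,,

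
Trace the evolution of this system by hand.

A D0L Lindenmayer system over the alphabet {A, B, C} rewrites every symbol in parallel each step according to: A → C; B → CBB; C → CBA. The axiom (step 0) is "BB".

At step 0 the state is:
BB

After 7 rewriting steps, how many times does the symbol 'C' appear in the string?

k=0  BB
k=1  CBBCBB
k=2  CBACBBCBBCBACBBCBB
k=3  CBACBBCCBACBBCBBCBACBBCBBCBACBBCCBACBBCBBCBACBBCBB
k=4  CBACBBCCBACBBCBBCBACBACBBCCBACBBCBBCBACBBCBBCBACBBCCBACBBC…BBCBBCBACBACBBCCBACBBCBBCBACBBCBBCBACBBCCBACBBCBBCBACBBCBB  (len 138)
k=5  CBACBBCCBACBBCBBCBACBACBBCCBACBBCBBCBACBBCBBCBACBBCCBACBBC…BBCBBCBACBACBBCCBACBBCBBCBACBBCBBCBACBBCCBACBBCBBCBACBBCBB  (len 378)
k=6  CBACBBCCBACBBCBBCBACBACBBCCBACBBCBBCBACBBCBBCBACBBCCBACBBC…BBCBBCBACBACBBCCBACBBCBBCBACBBCBBCBACBBCCBACBBCBBCBACBBCBB  (len 1034)
k=7  CBACBBCCBACBBCBBCBACBACBBCCBACBBCBBCBACBBCBBCBACBBCCBACBBC…BBCBBCBACBACBBCCBACBBCBBCBACBBCBBCBACBBCCBACBBCBBCBACBBCBB  (len 2826)

1034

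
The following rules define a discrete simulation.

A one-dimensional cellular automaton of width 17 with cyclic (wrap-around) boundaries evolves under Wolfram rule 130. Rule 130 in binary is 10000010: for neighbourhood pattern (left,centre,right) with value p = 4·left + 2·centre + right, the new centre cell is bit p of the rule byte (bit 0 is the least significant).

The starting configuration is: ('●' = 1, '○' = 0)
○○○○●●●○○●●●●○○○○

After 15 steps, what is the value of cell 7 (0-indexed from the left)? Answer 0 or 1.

0

k=0  ○○○○●●●○○●●●●○○○○
k=1  ○○○●○●○○●○●●○○○○○
k=2  ○○●○○○○●○○○○○○○○○
k=3  ○●○○○○●○○○○○○○○○○
k=4  ●○○○○●○○○○○○○○○○○
k=5  ○○○○●○○○○○○○○○○○●
k=6  ○○○●○○○○○○○○○○○●○
k=7  ○○●○○○○○○○○○○○●○○
k=8  ○●○○○○○○○○○○○●○○○
k=9  ●○○○○○○○○○○○●○○○○
k=10  ○○○○○○○○○○○●○○○○●
k=11  ○○○○○○○○○○●○○○○●○
k=12  ○○○○○○○○○●○○○○●○○
k=13  ○○○○○○○○●○○○○●○○○
k=14  ○○○○○○○●○○○○●○○○○
k=15  ○○○○○○●○○○○●○○○○○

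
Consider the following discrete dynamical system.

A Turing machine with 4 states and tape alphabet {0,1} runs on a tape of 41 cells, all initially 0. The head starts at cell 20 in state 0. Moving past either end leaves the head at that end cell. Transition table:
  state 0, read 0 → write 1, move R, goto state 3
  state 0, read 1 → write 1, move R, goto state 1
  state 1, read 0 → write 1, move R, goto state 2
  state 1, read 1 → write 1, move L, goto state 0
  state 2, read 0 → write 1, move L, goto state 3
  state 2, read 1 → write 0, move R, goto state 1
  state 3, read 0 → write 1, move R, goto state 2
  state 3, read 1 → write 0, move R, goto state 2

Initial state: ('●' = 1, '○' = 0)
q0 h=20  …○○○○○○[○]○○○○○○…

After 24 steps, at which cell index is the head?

32

step 0: q0 h=20  …○○○○○○[○]○○○○○○…
step 1: q3 h=21  …○○○○○●[○]○○○○○○…
step 2: q2 h=22  …○○○○●●[○]○○○○○○…
step 3: q3 h=21  …○○○○○●[●]●○○○○○…
step 4: q2 h=22  …○○○○●○[●]○○○○○○…
step 5: q1 h=23  …○○○●○○[○]○○○○○○…
step 6: q2 h=24  …○○●○○●[○]○○○○○○…
step 7: q3 h=23  …○○○●○○[●]●○○○○○…
step 8: q2 h=24  …○○●○○○[●]○○○○○○…
step 9: q1 h=25  …○●○○○○[○]○○○○○○…
step 10: q2 h=26  …●○○○○●[○]○○○○○○…
step 11: q3 h=25  …○●○○○○[●]●○○○○○…
step 12: q2 h=26  …●○○○○○[●]○○○○○○…
step 13: q1 h=27  …○○○○○○[○]○○○○○○…
step 14: q2 h=28  …○○○○○●[○]○○○○○○…
step 15: q3 h=27  …○○○○○○[●]●○○○○○…
step 16: q2 h=28  …○○○○○○[●]○○○○○○…
step 17: q1 h=29  …○○○○○○[○]○○○○○○…
step 18: q2 h=30  …○○○○○●[○]○○○○○○…
step 19: q3 h=29  …○○○○○○[●]●○○○○○…
step 20: q2 h=30  …○○○○○○[●]○○○○○○…
step 21: q1 h=31  …○○○○○○[○]○○○○○○…
step 22: q2 h=32  …○○○○○●[○]○○○○○○…
step 23: q3 h=31  …○○○○○○[●]●○○○○○…
step 24: q2 h=32  …○○○○○○[●]○○○○○○…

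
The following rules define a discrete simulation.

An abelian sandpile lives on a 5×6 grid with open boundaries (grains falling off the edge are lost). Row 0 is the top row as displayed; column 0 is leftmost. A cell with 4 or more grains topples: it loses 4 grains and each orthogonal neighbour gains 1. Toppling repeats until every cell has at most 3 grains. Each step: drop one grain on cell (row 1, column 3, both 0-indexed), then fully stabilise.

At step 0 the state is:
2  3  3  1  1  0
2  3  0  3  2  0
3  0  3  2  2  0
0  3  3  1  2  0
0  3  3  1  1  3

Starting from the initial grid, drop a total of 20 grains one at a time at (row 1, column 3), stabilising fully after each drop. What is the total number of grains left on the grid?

54

gen 0: 2  3  3  1  1  0
2  3  0  3  2  0
3  0  3  2  2  0
0  3  3  1  2  0
0  3  3  1  1  3
gen 1: 2  3  3  2  1  0
2  3  1  0  3  0
3  0  3  3  2  0
0  3  3  1  2  0
0  3  3  1  1  3
gen 2: 2  3  3  2  1  0
2  3  1  1  3  0
3  0  3  3  2  0
0  3  3  1  2  0
0  3  3  1  1  3
gen 3: 2  3  3  2  1  0
2  3  1  2  3  0
3  0  3  3  2  0
0  3  3  1  2  0
0  3  3  1  1  3
gen 4: 2  3  3  2  1  0
2  3  1  3  3  0
3  0  3  3  2  0
0  3  3  1  2  0
0  3  3  1  1  3
gen 5: 2  3  3  3  2  0
2  3  3  2  1  1
3  2  1  2  0  1
1  1  2  3  3  0
1  1  1  2  1  3
gen 6: 2  3  3  3  2  0
2  3  3  3  1  1
3  2  1  2  0  1
1  1  2  3  3  0
1  1  1  2  1  3
gen 7: 3  1  2  1  3  0
3  1  2  2  2  1
3  3  2  3  0  1
1  1  2  3  3  0
1  1  1  2  1  3
gen 8: 3  1  2  1  3  0
3  1  2  3  2  1
3  3  2  3  0  1
1  1  2  3  3  0
1  1  1  2  1  3
gen 9: 3  1  2  2  3  0
3  1  3  1  3  1
3  3  3  1  2  1
1  1  3  1  0  1
1  1  1  3  2  3
gen 10: 3  1  2  2  3  0
3  1  3  2  3  1
3  3  3  1  2  1
1  1  3  1  0  1
1  1  1  3  2  3
gen 11: 3  1  2  2  3  0
3  1  3  3  3  1
3  3  3  1  2  1
1  1  3  1  0  1
1  1  1  3  2  3
gen 12: 1  0  1  1  1  1
2  1  3  3  1  2
1  2  2  3  3  1
2  3  0  2  0  1
1  1  2  3  2  3
gen 13: 1  0  2  2  1  1
2  2  1  2  3  2
1  3  0  2  0  2
2  3  1  3  1  1
1  1  2  3  2  3
gen 14: 1  0  2  2  1  1
2  2  1  3  3  2
1  3  0  2  0  2
2  3  1  3  1  1
1  1  2  3  2  3
gen 15: 1  0  2  3  2  1
2  2  2  1  0  3
1  3  0  3  1  2
2  3  1  3  1  1
1  1  2  3  2  3
gen 16: 1  0  2  3  2  1
2  2  2  2  0  3
1  3  0  3  1  2
2  3  1  3  1  1
1  1  2  3  2  3
gen 17: 1  0  2  3  2  1
2  2  2  3  0  3
1  3  0  3  1  2
2  3  1  3  1  1
1  1  2  3  2  3
gen 18: 1  0  3  0  3  1
2  2  3  2  1  3
1  3  1  1  2  2
2  3  2  1  2  1
1  1  3  0  3  3
gen 19: 1  0  3  0  3  1
2  2  3  3  1  3
1  3  1  1  2  2
2  3  2  1  2  1
1  1  3  0  3  3
gen 20: 1  1  0  2  3  1
2  3  1  1  2  3
1  3  2  2  2  2
2  3  2  1  2  1
1  1  3  0  3  3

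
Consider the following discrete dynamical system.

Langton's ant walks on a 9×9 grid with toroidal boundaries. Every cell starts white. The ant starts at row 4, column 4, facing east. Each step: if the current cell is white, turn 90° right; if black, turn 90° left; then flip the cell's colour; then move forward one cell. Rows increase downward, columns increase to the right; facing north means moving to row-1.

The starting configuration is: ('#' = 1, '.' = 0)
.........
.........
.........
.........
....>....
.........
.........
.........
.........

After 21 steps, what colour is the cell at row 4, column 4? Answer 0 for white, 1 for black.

[0] .........
.........
.........
.........
....>....
.........
.........
.........
.........
[1] .........
.........
.........
.........
....#....
....v....
.........
.........
.........
[2] .........
.........
.........
.........
....#....
...<#....
.........
.........
.........
[3] .........
.........
.........
.........
...^#....
...##....
.........
.........
.........
[4] .........
.........
.........
.........
...#>....
...##....
.........
.........
.........
[5] .........
.........
.........
....^....
...#.....
...##....
.........
.........
.........
[6] .........
.........
.........
....#>...
...#.....
...##....
.........
.........
.........
[7] .........
.........
.........
....##...
...#.v...
...##....
.........
.........
.........
[8] .........
.........
.........
....##...
...#<#...
...##....
.........
.........
.........
[9] .........
.........
.........
....^#...
...###...
...##....
.........
.........
.........
[10] .........
.........
.........
...<.#...
...###...
...##....
.........
.........
.........
[11] .........
.........
...^.....
...#.#...
...###...
...##....
.........
.........
.........
[12] .........
.........
...#>....
...#.#...
...###...
...##....
.........
.........
.........
[13] .........
.........
...##....
...#v#...
...###...
...##....
.........
.........
.........
[14] .........
.........
...##....
...<##...
...###...
...##....
.........
.........
.........
[15] .........
.........
...##....
....##...
...v##...
...##....
.........
.........
.........
[16] .........
.........
...##....
....##...
....>#...
...##....
.........
.........
.........
[17] .........
.........
...##....
....^#...
.....#...
...##....
.........
.........
.........
[18] .........
.........
...##....
...<.#...
.....#...
...##....
.........
.........
.........
[19] .........
.........
...^#....
...#.#...
.....#...
...##....
.........
.........
.........
[20] .........
.........
..<.#....
...#.#...
.....#...
...##....
.........
.........
.........
[21] .........
..^......
..#.#....
...#.#...
.....#...
...##....
.........
.........
.........

0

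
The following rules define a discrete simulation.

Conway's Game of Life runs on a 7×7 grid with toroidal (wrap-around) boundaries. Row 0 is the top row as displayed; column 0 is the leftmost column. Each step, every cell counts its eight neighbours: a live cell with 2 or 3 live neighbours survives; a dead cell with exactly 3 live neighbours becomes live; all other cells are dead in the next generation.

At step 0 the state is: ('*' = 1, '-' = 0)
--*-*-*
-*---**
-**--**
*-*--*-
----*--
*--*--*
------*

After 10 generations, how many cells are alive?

1

k=0  --*-*-*
-*---**
-**--**
*-*--*-
----*--
*--*--*
------*
k=1  ------*
-*-**--
--*-*--
*-****-
**-***-
*----**
---*--*
k=2  *-****-
--****-
-------
*------
-------
-***---
-------
k=3  -**--**
-**--**
---**--
-------
-**----
--*----
-------
k=4  -**--**
-*----*
--****-
--**---
-**----
-**----
-**----
k=5  -----**
-*----*
-*--**-
-------
-------
*--*---
---*---
k=6  *----**
----*-*
*----*-
-------
-------
-------
----*-*
k=7  *---*--
----*--
-----**
-------
-------
-------
*-----*
k=8  *----**
----*-*
-----*-
-------
-------
-------
*-----*
k=9  -------
*---*--
-----*-
-------
-------
-------
*----*-
k=10  ------*
-------
-------
-------
-------
-------
-------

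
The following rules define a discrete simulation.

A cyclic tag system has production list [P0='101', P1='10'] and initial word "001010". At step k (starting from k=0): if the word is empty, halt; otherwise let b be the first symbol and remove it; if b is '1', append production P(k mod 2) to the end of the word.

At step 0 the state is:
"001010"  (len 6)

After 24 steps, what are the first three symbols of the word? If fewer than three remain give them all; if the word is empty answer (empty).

step 0: "001010"  (len 6)
step 1: "01010"  (len 5)
step 2: "1010"  (len 4)
step 3: "010101"  (len 6)
step 4: "10101"  (len 5)
step 5: "0101101"  (len 7)
step 6: "101101"  (len 6)
step 7: "01101101"  (len 8)
step 8: "1101101"  (len 7)
step 9: "101101101"  (len 9)
step 10: "0110110110"  (len 10)
step 11: "110110110"  (len 9)
step 12: "1011011010"  (len 10)
step 13: "011011010101"  (len 12)
step 14: "11011010101"  (len 11)
step 15: "1011010101101"  (len 13)
step 16: "01101010110110"  (len 14)
step 17: "1101010110110"  (len 13)
step 18: "10101011011010"  (len 14)
step 19: "0101011011010101"  (len 16)
step 20: "101011011010101"  (len 15)
step 21: "01011011010101101"  (len 17)
step 22: "1011011010101101"  (len 16)
step 23: "011011010101101101"  (len 18)
step 24: "11011010101101101"  (len 17)

110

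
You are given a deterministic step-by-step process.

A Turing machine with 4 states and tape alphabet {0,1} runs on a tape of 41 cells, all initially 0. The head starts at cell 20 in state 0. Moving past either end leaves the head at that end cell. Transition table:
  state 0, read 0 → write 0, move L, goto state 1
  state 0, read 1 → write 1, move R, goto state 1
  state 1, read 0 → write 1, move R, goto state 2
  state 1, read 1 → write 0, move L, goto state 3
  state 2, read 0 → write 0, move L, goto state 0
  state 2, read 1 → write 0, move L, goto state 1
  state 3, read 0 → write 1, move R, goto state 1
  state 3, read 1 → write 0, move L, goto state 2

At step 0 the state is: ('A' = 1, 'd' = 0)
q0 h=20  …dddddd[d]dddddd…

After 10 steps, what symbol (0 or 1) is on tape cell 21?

gen 0: q0 h=20  …dddddd[d]dddddd…
gen 1: q1 h=19  …dddddd[d]dddddd…
gen 2: q2 h=20  …dddddA[d]dddddd…
gen 3: q0 h=19  …dddddd[A]dddddd…
gen 4: q1 h=20  …dddddA[d]dddddd…
gen 5: q2 h=21  …ddddAA[d]dddddd…
gen 6: q0 h=20  …dddddA[A]dddddd…
gen 7: q1 h=21  …ddddAA[d]dddddd…
gen 8: q2 h=22  …dddAAA[d]dddddd…
gen 9: q0 h=21  …ddddAA[A]dddddd…
gen 10: q1 h=22  …dddAAA[d]dddddd…

1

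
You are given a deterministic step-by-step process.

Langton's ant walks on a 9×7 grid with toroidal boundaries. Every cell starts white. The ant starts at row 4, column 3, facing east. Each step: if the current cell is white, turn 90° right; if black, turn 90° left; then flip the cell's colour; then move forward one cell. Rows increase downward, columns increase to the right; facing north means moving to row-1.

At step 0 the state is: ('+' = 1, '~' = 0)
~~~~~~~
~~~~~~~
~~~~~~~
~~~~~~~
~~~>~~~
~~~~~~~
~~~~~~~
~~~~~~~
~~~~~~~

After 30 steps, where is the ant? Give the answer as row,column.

3,2

gen 0: ~~~~~~~
~~~~~~~
~~~~~~~
~~~~~~~
~~~>~~~
~~~~~~~
~~~~~~~
~~~~~~~
~~~~~~~
gen 1: ~~~~~~~
~~~~~~~
~~~~~~~
~~~~~~~
~~~+~~~
~~~v~~~
~~~~~~~
~~~~~~~
~~~~~~~
gen 2: ~~~~~~~
~~~~~~~
~~~~~~~
~~~~~~~
~~~+~~~
~~<+~~~
~~~~~~~
~~~~~~~
~~~~~~~
gen 3: ~~~~~~~
~~~~~~~
~~~~~~~
~~~~~~~
~~^+~~~
~~++~~~
~~~~~~~
~~~~~~~
~~~~~~~
gen 4: ~~~~~~~
~~~~~~~
~~~~~~~
~~~~~~~
~~+>~~~
~~++~~~
~~~~~~~
~~~~~~~
~~~~~~~
gen 5: ~~~~~~~
~~~~~~~
~~~~~~~
~~~^~~~
~~+~~~~
~~++~~~
~~~~~~~
~~~~~~~
~~~~~~~
gen 6: ~~~~~~~
~~~~~~~
~~~~~~~
~~~+>~~
~~+~~~~
~~++~~~
~~~~~~~
~~~~~~~
~~~~~~~
gen 7: ~~~~~~~
~~~~~~~
~~~~~~~
~~~++~~
~~+~v~~
~~++~~~
~~~~~~~
~~~~~~~
~~~~~~~
gen 8: ~~~~~~~
~~~~~~~
~~~~~~~
~~~++~~
~~+<+~~
~~++~~~
~~~~~~~
~~~~~~~
~~~~~~~
gen 9: ~~~~~~~
~~~~~~~
~~~~~~~
~~~^+~~
~~+++~~
~~++~~~
~~~~~~~
~~~~~~~
~~~~~~~
gen 10: ~~~~~~~
~~~~~~~
~~~~~~~
~~<~+~~
~~+++~~
~~++~~~
~~~~~~~
~~~~~~~
~~~~~~~
gen 11: ~~~~~~~
~~~~~~~
~~^~~~~
~~+~+~~
~~+++~~
~~++~~~
~~~~~~~
~~~~~~~
~~~~~~~
gen 12: ~~~~~~~
~~~~~~~
~~+>~~~
~~+~+~~
~~+++~~
~~++~~~
~~~~~~~
~~~~~~~
~~~~~~~
gen 13: ~~~~~~~
~~~~~~~
~~++~~~
~~+v+~~
~~+++~~
~~++~~~
~~~~~~~
~~~~~~~
~~~~~~~
gen 14: ~~~~~~~
~~~~~~~
~~++~~~
~~<++~~
~~+++~~
~~++~~~
~~~~~~~
~~~~~~~
~~~~~~~
gen 15: ~~~~~~~
~~~~~~~
~~++~~~
~~~++~~
~~v++~~
~~++~~~
~~~~~~~
~~~~~~~
~~~~~~~
gen 16: ~~~~~~~
~~~~~~~
~~++~~~
~~~++~~
~~~>+~~
~~++~~~
~~~~~~~
~~~~~~~
~~~~~~~
gen 17: ~~~~~~~
~~~~~~~
~~++~~~
~~~^+~~
~~~~+~~
~~++~~~
~~~~~~~
~~~~~~~
~~~~~~~
gen 18: ~~~~~~~
~~~~~~~
~~++~~~
~~<~+~~
~~~~+~~
~~++~~~
~~~~~~~
~~~~~~~
~~~~~~~
gen 19: ~~~~~~~
~~~~~~~
~~^+~~~
~~+~+~~
~~~~+~~
~~++~~~
~~~~~~~
~~~~~~~
~~~~~~~
gen 20: ~~~~~~~
~~~~~~~
~<~+~~~
~~+~+~~
~~~~+~~
~~++~~~
~~~~~~~
~~~~~~~
~~~~~~~
gen 21: ~~~~~~~
~^~~~~~
~+~+~~~
~~+~+~~
~~~~+~~
~~++~~~
~~~~~~~
~~~~~~~
~~~~~~~
gen 22: ~~~~~~~
~+>~~~~
~+~+~~~
~~+~+~~
~~~~+~~
~~++~~~
~~~~~~~
~~~~~~~
~~~~~~~
gen 23: ~~~~~~~
~++~~~~
~+v+~~~
~~+~+~~
~~~~+~~
~~++~~~
~~~~~~~
~~~~~~~
~~~~~~~
gen 24: ~~~~~~~
~++~~~~
~<++~~~
~~+~+~~
~~~~+~~
~~++~~~
~~~~~~~
~~~~~~~
~~~~~~~
gen 25: ~~~~~~~
~++~~~~
~~++~~~
~v+~+~~
~~~~+~~
~~++~~~
~~~~~~~
~~~~~~~
~~~~~~~
gen 26: ~~~~~~~
~++~~~~
~~++~~~
<++~+~~
~~~~+~~
~~++~~~
~~~~~~~
~~~~~~~
~~~~~~~
gen 27: ~~~~~~~
~++~~~~
^~++~~~
+++~+~~
~~~~+~~
~~++~~~
~~~~~~~
~~~~~~~
~~~~~~~
gen 28: ~~~~~~~
~++~~~~
+>++~~~
+++~+~~
~~~~+~~
~~++~~~
~~~~~~~
~~~~~~~
~~~~~~~
gen 29: ~~~~~~~
~++~~~~
++++~~~
+v+~+~~
~~~~+~~
~~++~~~
~~~~~~~
~~~~~~~
~~~~~~~
gen 30: ~~~~~~~
~++~~~~
++++~~~
+~>~+~~
~~~~+~~
~~++~~~
~~~~~~~
~~~~~~~
~~~~~~~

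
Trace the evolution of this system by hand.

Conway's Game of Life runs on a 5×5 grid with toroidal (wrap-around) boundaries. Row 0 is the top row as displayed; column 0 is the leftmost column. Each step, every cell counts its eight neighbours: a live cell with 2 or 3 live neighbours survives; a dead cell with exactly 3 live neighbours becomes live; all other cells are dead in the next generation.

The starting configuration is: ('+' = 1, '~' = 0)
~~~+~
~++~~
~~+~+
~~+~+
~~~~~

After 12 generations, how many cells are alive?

8

gen 0: ~~~+~
~++~~
~~+~+
~~+~+
~~~~~
gen 1: ~~+~~
~++~~
+~+~~
~~~~~
~~~+~
gen 2: ~+++~
~~++~
~~+~~
~~~~~
~~~~~
gen 3: ~+~+~
~~~~~
~~++~
~~~~~
~~+~~
gen 4: ~~+~~
~~~+~
~~~~~
~~++~
~~+~~
gen 5: ~~++~
~~~~~
~~++~
~~++~
~++~~
gen 6: ~+++~
~~~~~
~~++~
~~~~~
~+~~~
gen 7: ~++~~
~+~~~
~~~~~
~~+~~
~+~~~
gen 8: +++~~
~++~~
~~~~~
~~~~~
~+~~~
gen 9: +~~~~
+~+~~
~~~~~
~~~~~
+++~~
gen 10: +~+~+
~+~~~
~~~~~
~+~~~
++~~~
gen 11: ~~+~+
++~~~
~~~~~
++~~~
~~+~+
gen 12: ~~+~+
++~~~
~~~~~
++~~~
~~+~+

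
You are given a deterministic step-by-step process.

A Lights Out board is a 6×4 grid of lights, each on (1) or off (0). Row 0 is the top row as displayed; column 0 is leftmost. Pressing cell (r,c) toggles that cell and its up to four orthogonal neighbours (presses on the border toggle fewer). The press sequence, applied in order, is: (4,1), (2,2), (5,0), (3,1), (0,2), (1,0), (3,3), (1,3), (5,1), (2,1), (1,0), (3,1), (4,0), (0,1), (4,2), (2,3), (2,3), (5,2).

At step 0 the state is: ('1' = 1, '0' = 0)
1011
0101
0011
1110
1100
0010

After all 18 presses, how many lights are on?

gen 0: 1011
0101
0011
1110
1100
0010
gen 1: 1011
0101
0011
1010
0010
0110
gen 2: 1011
0111
0100
1000
0010
0110
gen 3: 1011
0111
0100
1000
1010
1010
gen 4: 1011
0111
0000
0110
1110
1010
gen 5: 1100
0101
0000
0110
1110
1010
gen 6: 0100
1001
1000
0110
1110
1010
gen 7: 0100
1001
1001
0101
1111
1010
gen 8: 0101
1010
1000
0101
1111
1010
gen 9: 0101
1010
1000
0101
1011
0100
gen 10: 0101
1110
0110
0001
1011
0100
gen 11: 1101
0010
1110
0001
1011
0100
gen 12: 1101
0010
1010
1111
1111
0100
gen 13: 1101
0010
1010
0111
0011
1100
gen 14: 0011
0110
1010
0111
0011
1100
gen 15: 0011
0110
1010
0101
0100
1110
gen 16: 0011
0111
1001
0100
0100
1110
gen 17: 0011
0110
1010
0101
0100
1110
gen 18: 0011
0110
1010
0101
0110
1001

12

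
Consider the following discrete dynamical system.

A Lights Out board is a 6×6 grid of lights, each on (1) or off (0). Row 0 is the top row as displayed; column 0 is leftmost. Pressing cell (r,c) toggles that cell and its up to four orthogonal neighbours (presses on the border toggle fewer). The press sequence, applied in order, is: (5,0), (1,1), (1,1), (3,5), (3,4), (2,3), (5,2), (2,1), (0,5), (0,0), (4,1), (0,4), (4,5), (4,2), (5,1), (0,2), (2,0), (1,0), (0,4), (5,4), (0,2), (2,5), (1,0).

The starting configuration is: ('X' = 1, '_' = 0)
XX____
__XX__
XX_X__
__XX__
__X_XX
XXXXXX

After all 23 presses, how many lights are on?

t=0: XX____
__XX__
XX_X__
__XX__
__X_XX
XXXXXX
t=1: XX____
__XX__
XX_X__
__XX__
X_X_XX
__XXXX
t=2: X_____
XX_X__
X__X__
__XX__
X_X_XX
__XXXX
t=3: XX____
__XX__
XX_X__
__XX__
X_X_XX
__XXXX
t=4: XX____
__XX__
XX_X_X
__XXXX
X_X_X_
__XXXX
t=5: XX____
__XX__
XX_XXX
__X___
X_X___
__XXXX
t=6: XX____
__X___
XXX__X
__XX__
X_X___
__XXXX
t=7: XX____
__X___
XXX__X
__XX__
X_____
_X__XX
t=8: XX____
_XX___
_____X
_XXX__
X_____
_X__XX
t=9: XX__XX
_XX__X
_____X
_XXX__
X_____
_X__XX
t=10: ____XX
XXX__X
_____X
_XXX__
X_____
_X__XX
t=11: ____XX
XXX__X
_____X
__XX__
_XX___
____XX
t=12: ___X__
XXX_XX
_____X
__XX__
_XX___
____XX
t=13: ___X__
XXX_XX
_____X
__XX_X
_XX_XX
____X_
t=14: ___X__
XXX_XX
_____X
___X_X
___XXX
__X_X_
t=15: ___X__
XXX_XX
_____X
___X_X
_X_XXX
XX__X_
t=16: _XX___
XX__XX
_____X
___X_X
_X_XXX
XX__X_
t=17: _XX___
_X__XX
XX___X
X__X_X
_X_XXX
XX__X_
t=18: XXX___
X___XX
_X___X
X__X_X
_X_XXX
XX__X_
t=19: XXXXXX
X____X
_X___X
X__X_X
_X_XXX
XX__X_
t=20: XXXXXX
X____X
_X___X
X__X_X
_X_X_X
XX_X_X
t=21: X___XX
X_X__X
_X___X
X__X_X
_X_X_X
XX_X_X
t=22: X___XX
X_X___
_X__X_
X__X__
_X_X_X
XX_X_X
t=23: ____XX
_XX___
XX__X_
X__X__
_X_X_X
XX_X_X

16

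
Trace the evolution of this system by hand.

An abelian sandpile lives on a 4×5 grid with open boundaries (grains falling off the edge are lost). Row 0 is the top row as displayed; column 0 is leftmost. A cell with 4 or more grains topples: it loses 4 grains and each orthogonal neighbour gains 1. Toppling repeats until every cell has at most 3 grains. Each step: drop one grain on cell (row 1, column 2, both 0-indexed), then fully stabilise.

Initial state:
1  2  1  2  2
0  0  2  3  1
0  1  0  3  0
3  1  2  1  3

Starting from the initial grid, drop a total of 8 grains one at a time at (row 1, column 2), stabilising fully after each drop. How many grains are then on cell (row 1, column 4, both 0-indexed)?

2

step 0: 1  2  1  2  2
0  0  2  3  1
0  1  0  3  0
3  1  2  1  3
step 1: 1  2  1  2  2
0  0  3  3  1
0  1  0  3  0
3  1  2  1  3
step 2: 1  2  2  3  2
0  1  1  1  2
0  1  2  0  1
3  1  2  2  3
step 3: 1  2  2  3  2
0  1  2  1  2
0  1  2  0  1
3  1  2  2  3
step 4: 1  2  2  3  2
0  1  3  1  2
0  1  2  0  1
3  1  2  2  3
step 5: 1  2  3  3  2
0  2  0  2  2
0  1  3  0  1
3  1  2  2  3
step 6: 1  2  3  3  2
0  2  1  2  2
0  1  3  0  1
3  1  2  2  3
step 7: 1  2  3  3  2
0  2  2  2  2
0  1  3  0  1
3  1  2  2  3
step 8: 1  2  3  3  2
0  2  3  2  2
0  1  3  0  1
3  1  2  2  3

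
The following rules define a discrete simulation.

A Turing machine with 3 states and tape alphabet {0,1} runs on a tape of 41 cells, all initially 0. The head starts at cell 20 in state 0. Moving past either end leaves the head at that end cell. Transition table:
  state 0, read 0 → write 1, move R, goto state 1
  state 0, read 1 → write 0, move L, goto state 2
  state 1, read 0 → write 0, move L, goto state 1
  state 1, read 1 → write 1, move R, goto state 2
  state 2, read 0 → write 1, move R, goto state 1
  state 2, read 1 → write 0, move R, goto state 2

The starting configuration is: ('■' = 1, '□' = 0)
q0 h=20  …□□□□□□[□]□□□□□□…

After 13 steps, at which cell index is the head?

25

step 0: q0 h=20  …□□□□□□[□]□□□□□□…
step 1: q1 h=21  …□□□□□■[□]□□□□□□…
step 2: q1 h=20  …□□□□□□[■]□□□□□□…
step 3: q2 h=21  …□□□□□■[□]□□□□□□…
step 4: q1 h=22  …□□□□■■[□]□□□□□□…
step 5: q1 h=21  …□□□□□■[■]□□□□□□…
step 6: q2 h=22  …□□□□■■[□]□□□□□□…
step 7: q1 h=23  …□□□■■■[□]□□□□□□…
step 8: q1 h=22  …□□□□■■[■]□□□□□□…
step 9: q2 h=23  …□□□■■■[□]□□□□□□…
step 10: q1 h=24  …□□■■■■[□]□□□□□□…
step 11: q1 h=23  …□□□■■■[■]□□□□□□…
step 12: q2 h=24  …□□■■■■[□]□□□□□□…
step 13: q1 h=25  …□■■■■■[□]□□□□□□…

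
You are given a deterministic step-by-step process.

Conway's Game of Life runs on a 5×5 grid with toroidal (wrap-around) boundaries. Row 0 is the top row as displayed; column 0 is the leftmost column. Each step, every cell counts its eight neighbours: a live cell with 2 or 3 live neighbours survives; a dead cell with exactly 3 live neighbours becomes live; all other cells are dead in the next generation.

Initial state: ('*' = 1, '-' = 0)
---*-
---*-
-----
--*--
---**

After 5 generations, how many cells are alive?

0) ---*-
---*-
-----
--*--
---**
1) --**-
-----
-----
---*-
--***
2) --*-*
-----
-----
--***
----*
3) ---*-
-----
---*-
---**
*-*-*
4) ---**
-----
---**
*-*--
*-*--
5) ---**
-----
---**
*-*--
*-*--

8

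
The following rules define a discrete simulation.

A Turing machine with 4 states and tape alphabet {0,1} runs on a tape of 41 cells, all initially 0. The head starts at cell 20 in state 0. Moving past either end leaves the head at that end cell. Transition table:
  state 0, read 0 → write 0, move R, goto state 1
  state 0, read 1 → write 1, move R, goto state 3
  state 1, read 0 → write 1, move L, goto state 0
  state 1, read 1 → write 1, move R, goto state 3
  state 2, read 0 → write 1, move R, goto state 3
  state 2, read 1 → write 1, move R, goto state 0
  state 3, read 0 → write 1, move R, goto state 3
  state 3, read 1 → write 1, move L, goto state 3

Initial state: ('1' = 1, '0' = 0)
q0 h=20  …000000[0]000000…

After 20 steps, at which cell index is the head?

38

[0] q0 h=20  …000000[0]000000…
[1] q1 h=21  …000000[0]000000…
[2] q0 h=20  …000000[0]100000…
[3] q1 h=21  …000000[1]000000…
[4] q3 h=22  …000001[0]000000…
[5] q3 h=23  …000011[0]000000…
[6] q3 h=24  …000111[0]000000…
[7] q3 h=25  …001111[0]000000…
[8] q3 h=26  …011111[0]000000…
[9] q3 h=27  …111111[0]000000…
[10] q3 h=28  …111111[0]000000…
[11] q3 h=29  …111111[0]000000…
[12] q3 h=30  …111111[0]000000…
[13] q3 h=31  …111111[0]000000…
[14] q3 h=32  …111111[0]000000…
[15] q3 h=33  …111111[0]000000…
[16] q3 h=34  …111111[0]000000|
[17] q3 h=35  …111111[0]00000|
[18] q3 h=36  …111111[0]0000|
[19] q3 h=37  …111111[0]000|
[20] q3 h=38  …111111[0]00|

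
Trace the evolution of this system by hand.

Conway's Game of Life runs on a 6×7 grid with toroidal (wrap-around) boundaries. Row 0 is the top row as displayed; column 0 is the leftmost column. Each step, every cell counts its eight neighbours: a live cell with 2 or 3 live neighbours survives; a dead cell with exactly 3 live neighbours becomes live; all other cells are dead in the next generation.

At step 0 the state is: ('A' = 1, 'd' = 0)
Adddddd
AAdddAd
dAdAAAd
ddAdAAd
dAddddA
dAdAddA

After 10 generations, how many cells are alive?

k=0  Adddddd
AAdddAd
dAdAAAd
ddAdAAd
dAddddA
dAdAddA
k=1  ddAdddd
AAAddAd
AAdAddd
AAAdddA
dAdAAdA
dAAdddA
k=2  dddAddA
AddAddA
dddAddd
ddddAAA
dddAddA
dAdddAd
k=3  ddAdAAA
AdAAAdA
AddAddd
dddAAAA
AdddddA
AdAdAAA
k=4  ddAdddd
AdAdddd
AAddddd
dddAAAd
dAddddd
ddddAdd
k=5  dAdAddd
AdAdddd
AAAAAdA
AAAdAdd
dddAdAd
ddddddd
k=6  dAAdddd
ddddAdA
ddddAAA
ddddddd
dAAAAdd
ddAdAdd
k=7  dAAddAd
AddAAdA
ddddAdA
ddAdddd
dAAdAdd
ddddAdd
k=8  AAAddAA
AAAAAdA
AdddAdA
dAAddAd
dAAdddd
ddddAAd
k=9  ddddddd
ddddAdd
ddddAdd
ddAAdAA
dAAAAAd
dddAAAd
k=10  dddAdAd
ddddddd
ddddAdd
dAddddA
dAddddd
dddddAd

7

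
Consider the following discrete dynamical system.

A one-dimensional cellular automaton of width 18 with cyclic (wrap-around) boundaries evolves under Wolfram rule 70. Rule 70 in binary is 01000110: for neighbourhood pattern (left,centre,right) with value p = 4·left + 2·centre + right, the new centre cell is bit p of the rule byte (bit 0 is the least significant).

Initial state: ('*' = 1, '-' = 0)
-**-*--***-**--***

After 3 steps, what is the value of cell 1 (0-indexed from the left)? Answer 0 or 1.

[0] -**-*--***-**--***
[1] --*-*-*--*--*-*--*
[2] -**-*-*-**-**-*-**
[3] --*-*-*--*--*-*--*

0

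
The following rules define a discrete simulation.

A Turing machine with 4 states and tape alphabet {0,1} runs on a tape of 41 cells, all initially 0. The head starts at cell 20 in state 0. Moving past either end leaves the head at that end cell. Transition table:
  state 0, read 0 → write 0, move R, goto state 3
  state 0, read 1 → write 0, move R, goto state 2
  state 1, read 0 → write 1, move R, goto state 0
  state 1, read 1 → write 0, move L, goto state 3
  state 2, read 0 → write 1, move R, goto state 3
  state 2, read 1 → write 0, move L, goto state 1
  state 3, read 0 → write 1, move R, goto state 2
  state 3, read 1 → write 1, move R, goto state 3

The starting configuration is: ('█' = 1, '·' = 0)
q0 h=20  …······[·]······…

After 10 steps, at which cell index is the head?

30

t=0: q0 h=20  …······[·]······…
t=1: q3 h=21  …······[·]······…
t=2: q2 h=22  …·····█[·]······…
t=3: q3 h=23  …····██[·]······…
t=4: q2 h=24  …···███[·]······…
t=5: q3 h=25  …··████[·]······…
t=6: q2 h=26  …·█████[·]······…
t=7: q3 h=27  …██████[·]······…
t=8: q2 h=28  …██████[·]······…
t=9: q3 h=29  …██████[·]······…
t=10: q2 h=30  …██████[·]······…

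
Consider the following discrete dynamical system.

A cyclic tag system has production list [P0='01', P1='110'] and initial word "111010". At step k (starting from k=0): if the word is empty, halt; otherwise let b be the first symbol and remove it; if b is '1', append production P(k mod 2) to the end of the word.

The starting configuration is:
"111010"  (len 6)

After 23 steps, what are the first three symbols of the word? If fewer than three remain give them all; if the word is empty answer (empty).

0) "111010"  (len 6)
1) "1101001"  (len 7)
2) "101001110"  (len 9)
3) "0100111001"  (len 10)
4) "100111001"  (len 9)
5) "0011100101"  (len 10)
6) "011100101"  (len 9)
7) "11100101"  (len 8)
8) "1100101110"  (len 10)
9) "10010111001"  (len 11)
10) "0010111001110"  (len 13)
11) "010111001110"  (len 12)
12) "10111001110"  (len 11)
13) "011100111001"  (len 12)
14) "11100111001"  (len 11)
15) "110011100101"  (len 12)
16) "10011100101110"  (len 14)
17) "001110010111001"  (len 15)
18) "01110010111001"  (len 14)
19) "1110010111001"  (len 13)
20) "110010111001110"  (len 15)
21) "1001011100111001"  (len 16)
22) "001011100111001110"  (len 18)
23) "01011100111001110"  (len 17)

010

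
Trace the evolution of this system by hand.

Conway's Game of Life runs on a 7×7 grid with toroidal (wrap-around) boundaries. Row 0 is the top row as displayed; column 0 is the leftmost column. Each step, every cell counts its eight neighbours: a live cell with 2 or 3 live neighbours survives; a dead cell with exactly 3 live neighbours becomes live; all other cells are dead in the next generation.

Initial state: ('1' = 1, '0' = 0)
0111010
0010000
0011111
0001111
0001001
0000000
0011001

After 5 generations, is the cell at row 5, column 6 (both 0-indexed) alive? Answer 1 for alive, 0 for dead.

1

step 0: 0111010
0010000
0011111
0001111
0001001
0000000
0011001
step 1: 0100100
0000001
0010001
1000000
0001001
0011000
0101100
step 2: 1011110
1000010
1000001
1000001
0011000
0000000
0100100
step 3: 1011010
1001010
0100010
1100001
0000000
0011000
0110110
step 4: 1000010
1001010
0110110
1100001
1110000
0111100
0000011
step 5: 1000010
1011010
0011110
0001011
0000001
0001111
1111011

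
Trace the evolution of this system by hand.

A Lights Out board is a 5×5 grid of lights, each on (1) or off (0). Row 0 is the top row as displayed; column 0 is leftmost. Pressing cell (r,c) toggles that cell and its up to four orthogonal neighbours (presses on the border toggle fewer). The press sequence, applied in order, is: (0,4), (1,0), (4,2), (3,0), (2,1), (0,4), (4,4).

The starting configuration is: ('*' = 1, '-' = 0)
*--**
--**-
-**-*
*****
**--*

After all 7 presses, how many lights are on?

10

0) *--**
--**-
-**-*
*****
**--*
1) *----
--***
-**-*
*****
**--*
2) -----
*****
***-*
*****
**--*
3) -----
*****
***-*
**-**
*-***
4) -----
*****
-**-*
---**
--***
5) -----
*-***
*---*
-*-**
--***
6) ---**
*-**-
*---*
-*-**
--***
7) ---**
*-**-
*---*
-*-*-
--*--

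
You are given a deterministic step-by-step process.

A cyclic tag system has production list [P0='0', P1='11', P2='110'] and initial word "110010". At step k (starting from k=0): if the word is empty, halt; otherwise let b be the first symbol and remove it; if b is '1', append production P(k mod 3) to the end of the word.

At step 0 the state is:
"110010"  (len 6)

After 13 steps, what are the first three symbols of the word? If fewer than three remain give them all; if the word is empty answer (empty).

t=0: "110010"  (len 6)
t=1: "100100"  (len 6)
t=2: "0010011"  (len 7)
t=3: "010011"  (len 6)
t=4: "10011"  (len 5)
t=5: "001111"  (len 6)
t=6: "01111"  (len 5)
t=7: "1111"  (len 4)
t=8: "11111"  (len 5)
t=9: "1111110"  (len 7)
t=10: "1111100"  (len 7)
t=11: "11110011"  (len 8)
t=12: "1110011110"  (len 10)
t=13: "1100111100"  (len 10)

110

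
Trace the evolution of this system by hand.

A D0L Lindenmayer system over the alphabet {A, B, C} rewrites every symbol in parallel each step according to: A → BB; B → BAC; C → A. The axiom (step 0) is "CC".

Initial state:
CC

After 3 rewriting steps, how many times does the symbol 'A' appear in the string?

[0] CC
[1] AA
[2] BBBB
[3] BACBACBACBAC

4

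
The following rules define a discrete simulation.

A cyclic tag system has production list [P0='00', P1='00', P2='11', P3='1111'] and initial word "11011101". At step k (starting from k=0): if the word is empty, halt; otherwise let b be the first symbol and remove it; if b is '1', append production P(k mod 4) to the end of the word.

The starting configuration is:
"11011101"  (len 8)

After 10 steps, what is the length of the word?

k=0  "11011101"  (len 8)
k=1  "101110100"  (len 9)
k=2  "0111010000"  (len 10)
k=3  "111010000"  (len 9)
k=4  "110100001111"  (len 12)
k=5  "1010000111100"  (len 13)
k=6  "01000011110000"  (len 14)
k=7  "1000011110000"  (len 13)
k=8  "0000111100001111"  (len 16)
k=9  "000111100001111"  (len 15)
k=10  "00111100001111"  (len 14)

14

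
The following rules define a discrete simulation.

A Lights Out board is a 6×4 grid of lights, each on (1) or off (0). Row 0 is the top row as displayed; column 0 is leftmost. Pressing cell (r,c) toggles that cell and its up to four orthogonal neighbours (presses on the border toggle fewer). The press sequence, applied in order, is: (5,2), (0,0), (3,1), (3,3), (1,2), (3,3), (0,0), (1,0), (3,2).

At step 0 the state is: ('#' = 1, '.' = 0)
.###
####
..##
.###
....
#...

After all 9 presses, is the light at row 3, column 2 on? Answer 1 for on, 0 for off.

1

t=0: .###
####
..##
.###
....
#...
t=1: .###
####
..##
.###
..#.
####
t=2: #.##
.###
..##
.###
..#.
####
t=3: #.##
.###
.###
#..#
.##.
####
t=4: #.##
.###
.##.
#.#.
.###
####
t=5: #..#
....
.#..
#.#.
.###
####
t=6: #..#
....
.#.#
#..#
.##.
####
t=7: .#.#
#...
.#.#
#..#
.##.
####
t=8: ##.#
.#..
##.#
#..#
.##.
####
t=9: ##.#
.#..
####
###.
.#..
####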